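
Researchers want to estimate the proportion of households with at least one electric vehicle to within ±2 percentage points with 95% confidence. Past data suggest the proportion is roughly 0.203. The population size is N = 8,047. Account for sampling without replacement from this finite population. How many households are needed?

1303

For a proportion with margin E = 0.02 at 95% confidence, z = 1.960.
n = p̂(1−p̂)(z/E)² = 0.203 × 0.797 × (1.960/0.02)² = 1553.84 — call this n₀.
Finite-population correction with N = 8,047: n = n₀ / (1 + (n₀−1)/N) = 1553.84 / 1.193 = 1302.46
Round up: n = 1303.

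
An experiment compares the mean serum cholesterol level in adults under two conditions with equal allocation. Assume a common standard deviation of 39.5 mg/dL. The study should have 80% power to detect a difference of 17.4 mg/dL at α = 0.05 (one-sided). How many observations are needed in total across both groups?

128 total

For two equal groups, n per group = 2·((z_α + z_β)·σ/δ)².
z_α = 1.645; z_β = 0.842 (power 80%).
n = 2 × (2.487 × 39.5 / 17.4)² = 2 × 31.87 = 63.74
Round up: n = 64 per group.
Total across both groups: 2 × 64 = 128.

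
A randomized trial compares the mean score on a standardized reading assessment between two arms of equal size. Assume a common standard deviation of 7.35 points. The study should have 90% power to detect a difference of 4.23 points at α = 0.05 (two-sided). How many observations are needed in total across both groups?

For two equal groups, n per group = 2·((z_{α/2} + z_β)·σ/δ)².
z_{α/2} = 1.960; z_β = 1.282 (power 90%).
n = 2 × (3.242 × 7.35 / 4.23)² = 2 × 31.73 = 63.46
Round up: n = 64 per group.
Total across both groups: 2 × 64 = 128.

128 total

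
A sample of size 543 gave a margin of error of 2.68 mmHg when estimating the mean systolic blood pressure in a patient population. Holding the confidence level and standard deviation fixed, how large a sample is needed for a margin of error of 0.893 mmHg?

4891

Margin of error scales as 1/√n, so n₂ = n₁·(E₁/E₂)².
n₂ = 543 × (2.68/0.893)² = 543 × 9.007 = 4890.80
Round up: n₂ = 4891.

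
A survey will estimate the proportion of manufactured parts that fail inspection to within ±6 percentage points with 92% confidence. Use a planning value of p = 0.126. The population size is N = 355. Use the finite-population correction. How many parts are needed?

For a proportion with margin E = 0.06 at 92% confidence, z = 1.751.
n = p̂(1−p̂)(z/E)² = 0.126 × 0.874 × (1.751/0.06)² = 93.79 — call this n₀.
Finite-population correction with N = 355: n = n₀ / (1 + (n₀−1)/N) = 93.79 / 1.261 = 74.38
Round up: n = 75.

75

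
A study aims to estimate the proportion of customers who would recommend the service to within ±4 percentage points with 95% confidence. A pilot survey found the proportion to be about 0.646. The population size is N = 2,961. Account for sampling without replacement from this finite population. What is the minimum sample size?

464

For a proportion with margin E = 0.04 at 95% confidence, z = 1.960.
n = p̂(1−p̂)(z/E)² = 0.646 × 0.354 × (1.960/0.04)² = 549.07 — call this n₀.
Finite-population correction with N = 2,961: n = n₀ / (1 + (n₀−1)/N) = 549.07 / 1.185 = 463.35
Round up: n = 464.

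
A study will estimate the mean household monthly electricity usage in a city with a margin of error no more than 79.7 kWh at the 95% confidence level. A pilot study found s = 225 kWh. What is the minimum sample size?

n = 31

For a mean, the margin of error is E = z·σ/√n, so n = (zσ/E)².
At 95% confidence, z = 1.960.
n = (1.960 × 225 / 79.7)² = 30.62
Round up: n = 31.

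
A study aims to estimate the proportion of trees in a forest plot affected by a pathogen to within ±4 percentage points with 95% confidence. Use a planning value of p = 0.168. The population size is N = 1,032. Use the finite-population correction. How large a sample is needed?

254

For a proportion with margin E = 0.04 at 95% confidence, z = 1.960.
n = p̂(1−p̂)(z/E)² = 0.168 × 0.832 × (1.960/0.04)² = 335.60 — call this n₀.
Finite-population correction with N = 1,032: n = n₀ / (1 + (n₀−1)/N) = 335.60 / 1.324 = 253.47
Round up: n = 254.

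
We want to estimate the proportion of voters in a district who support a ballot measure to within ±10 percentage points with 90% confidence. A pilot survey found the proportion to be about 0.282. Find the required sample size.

For a proportion with margin E = 0.1 at 90% confidence, z = 1.645.
n = p̂(1−p̂)(z/E)² = 0.282 × 0.718 × (1.645/0.1)² = 54.79
Round up: n = 55.

55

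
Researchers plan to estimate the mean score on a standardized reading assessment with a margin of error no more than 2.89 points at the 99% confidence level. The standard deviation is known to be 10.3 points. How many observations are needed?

For a mean, the margin of error is E = z·σ/√n, so n = (zσ/E)².
At 99% confidence, z = 2.576.
n = (2.576 × 10.3 / 2.89)² = 84.29
Round up: n = 85.

85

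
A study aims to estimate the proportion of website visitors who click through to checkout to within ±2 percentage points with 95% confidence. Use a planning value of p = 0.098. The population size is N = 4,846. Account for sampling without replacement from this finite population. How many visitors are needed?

723

For a proportion with margin E = 0.02 at 95% confidence, z = 1.960.
n = p̂(1−p̂)(z/E)² = 0.098 × 0.902 × (1.960/0.02)² = 848.96 — call this n₀.
Finite-population correction with N = 4,846: n = n₀ / (1 + (n₀−1)/N) = 848.96 / 1.175 = 722.52
Round up: n = 723.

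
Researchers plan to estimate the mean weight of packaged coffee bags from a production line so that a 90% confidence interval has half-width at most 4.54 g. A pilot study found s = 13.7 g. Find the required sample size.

25

For a mean, the margin of error is E = z·σ/√n, so n = (zσ/E)².
At 90% confidence, z = 1.645.
n = (1.645 × 13.7 / 4.54)² = 24.64
Round up: n = 25.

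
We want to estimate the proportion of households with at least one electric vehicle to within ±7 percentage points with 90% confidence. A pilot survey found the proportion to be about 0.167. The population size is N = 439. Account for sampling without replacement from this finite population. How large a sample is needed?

n = 66

For a proportion with margin E = 0.07 at 90% confidence, z = 1.645.
n = p̂(1−p̂)(z/E)² = 0.167 × 0.833 × (1.645/0.07)² = 76.82 — call this n₀.
Finite-population correction with N = 439: n = n₀ / (1 + (n₀−1)/N) = 76.82 / 1.173 = 65.49
Round up: n = 66.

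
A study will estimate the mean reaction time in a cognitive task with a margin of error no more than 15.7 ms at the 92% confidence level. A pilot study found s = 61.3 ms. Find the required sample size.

For a mean, the margin of error is E = z·σ/√n, so n = (zσ/E)².
At 92% confidence, z = 1.751.
n = (1.751 × 61.3 / 15.7)² = 46.74
Round up: n = 47.

47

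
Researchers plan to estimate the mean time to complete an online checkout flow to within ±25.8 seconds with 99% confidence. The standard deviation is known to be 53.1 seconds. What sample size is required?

For a mean, the margin of error is E = z·σ/√n, so n = (zσ/E)².
At 99% confidence, z = 2.576.
n = (2.576 × 53.1 / 25.8)² = 28.11
Round up: n = 29.

n = 29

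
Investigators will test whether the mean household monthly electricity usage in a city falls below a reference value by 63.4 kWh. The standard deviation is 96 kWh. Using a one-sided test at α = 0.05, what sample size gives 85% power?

For a one-sample z-test, n = ((z_α + z_β)·σ/δ)².
z_α = 1.645 (one-sided α = 0.05); z_β = 1.036 (power 85% → β = 0.15).
n = (2.681 × 96 / 63.4)² = 16.48
Round up: n = 17.

17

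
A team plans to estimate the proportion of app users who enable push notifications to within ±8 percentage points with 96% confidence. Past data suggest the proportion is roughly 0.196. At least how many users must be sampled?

For a proportion with margin E = 0.08 at 96% confidence, z = 2.054.
n = p̂(1−p̂)(z/E)² = 0.196 × 0.804 × (2.054/0.08)² = 103.88
Round up: n = 104.

n = 104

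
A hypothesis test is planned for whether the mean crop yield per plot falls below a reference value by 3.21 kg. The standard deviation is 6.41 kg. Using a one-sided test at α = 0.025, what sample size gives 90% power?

42

For a one-sample z-test, n = ((z_α + z_β)·σ/δ)².
z_α = 1.960 (one-sided α = 0.025); z_β = 1.282 (power 90% → β = 0.1).
n = (3.242 × 6.41 / 3.21)² = 41.91
Round up: n = 42.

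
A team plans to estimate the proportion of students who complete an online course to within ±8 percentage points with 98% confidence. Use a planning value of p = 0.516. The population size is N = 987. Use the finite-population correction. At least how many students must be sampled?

For a proportion with margin E = 0.08 at 98% confidence, z = 2.326.
n = p̂(1−p̂)(z/E)² = 0.516 × 0.484 × (2.326/0.08)² = 211.12 — call this n₀.
Finite-population correction with N = 987: n = n₀ / (1 + (n₀−1)/N) = 211.12 / 1.213 = 174.05
Round up: n = 175.

175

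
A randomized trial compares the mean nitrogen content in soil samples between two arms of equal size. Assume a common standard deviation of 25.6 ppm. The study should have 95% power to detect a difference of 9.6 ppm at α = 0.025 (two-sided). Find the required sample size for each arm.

For two equal groups, n per group = 2·((z_{α/2} + z_β)·σ/δ)².
z_{α/2} = 2.241; z_β = 1.645 (power 95%).
n = 2 × (3.886 × 25.6 / 9.6)² = 2 × 107.38 = 214.76
Round up: n = 215 per group.

215 per group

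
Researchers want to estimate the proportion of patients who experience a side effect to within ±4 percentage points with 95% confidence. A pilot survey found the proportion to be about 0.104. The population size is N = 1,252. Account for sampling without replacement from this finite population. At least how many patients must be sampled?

For a proportion with margin E = 0.04 at 95% confidence, z = 1.960.
n = p̂(1−p̂)(z/E)² = 0.104 × 0.896 × (1.960/0.04)² = 223.73 — call this n₀.
Finite-population correction with N = 1,252: n = n₀ / (1 + (n₀−1)/N) = 223.73 / 1.178 = 189.92
Round up: n = 190.

n = 190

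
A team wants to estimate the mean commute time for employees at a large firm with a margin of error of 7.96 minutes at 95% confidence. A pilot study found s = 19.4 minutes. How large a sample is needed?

23

For a mean, the margin of error is E = z·σ/√n, so n = (zσ/E)².
At 95% confidence, z = 1.960.
n = (1.960 × 19.4 / 7.96)² = 22.82
Round up: n = 23.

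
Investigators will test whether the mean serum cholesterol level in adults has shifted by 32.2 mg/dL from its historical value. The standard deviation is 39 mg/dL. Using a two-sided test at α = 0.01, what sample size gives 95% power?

For a one-sample z-test, n = ((z_{α/2} + z_β)·σ/δ)².
z_{α/2} = 2.576 (two-sided α = 0.01); z_β = 1.645 (power 95% → β = 0.05).
n = (4.221 × 39 / 32.2)² = 26.14
Round up: n = 27.

n = 27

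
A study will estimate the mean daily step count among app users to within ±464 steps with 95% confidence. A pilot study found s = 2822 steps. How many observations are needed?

143

For a mean, the margin of error is E = z·σ/√n, so n = (zσ/E)².
At 95% confidence, z = 1.960.
n = (1.960 × 2822 / 464)² = 142.10
Round up: n = 143.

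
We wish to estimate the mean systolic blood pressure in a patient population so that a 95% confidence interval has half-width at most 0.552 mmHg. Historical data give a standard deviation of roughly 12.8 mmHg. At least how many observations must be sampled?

For a mean, the margin of error is E = z·σ/√n, so n = (zσ/E)².
At 95% confidence, z = 1.960.
n = (1.960 × 12.8 / 0.552)² = 2065.64
Round up: n = 2066.

2066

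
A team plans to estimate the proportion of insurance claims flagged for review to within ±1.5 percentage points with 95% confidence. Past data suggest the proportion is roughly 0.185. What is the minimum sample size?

2575

For a proportion with margin E = 0.015 at 95% confidence, z = 1.960.
n = p̂(1−p̂)(z/E)² = 0.185 × 0.815 × (1.960/0.015)² = 2574.30
Round up: n = 2575.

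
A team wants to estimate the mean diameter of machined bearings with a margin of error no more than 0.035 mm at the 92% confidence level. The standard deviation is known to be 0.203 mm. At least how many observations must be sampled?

For a mean, the margin of error is E = z·σ/√n, so n = (zσ/E)².
At 92% confidence, z = 1.751.
n = (1.751 × 0.203 / 0.035)² = 103.14
Round up: n = 104.

n = 104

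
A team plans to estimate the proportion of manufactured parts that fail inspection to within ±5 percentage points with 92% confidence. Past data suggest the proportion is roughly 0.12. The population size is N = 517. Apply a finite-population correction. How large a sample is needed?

104

For a proportion with margin E = 0.05 at 92% confidence, z = 1.751.
n = p̂(1−p̂)(z/E)² = 0.12 × 0.88 × (1.751/0.05)² = 129.51 — call this n₀.
Finite-population correction with N = 517: n = n₀ / (1 + (n₀−1)/N) = 129.51 / 1.249 = 103.69
Round up: n = 104.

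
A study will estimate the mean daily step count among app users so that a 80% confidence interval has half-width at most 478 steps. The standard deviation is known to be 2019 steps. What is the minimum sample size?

For a mean, the margin of error is E = z·σ/√n, so n = (zσ/E)².
At 80% confidence, z = 1.282.
n = (1.282 × 2019 / 478)² = 29.32
Round up: n = 30.

30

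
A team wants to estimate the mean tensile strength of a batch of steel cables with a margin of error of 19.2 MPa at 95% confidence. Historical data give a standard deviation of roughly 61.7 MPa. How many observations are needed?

40

For a mean, the margin of error is E = z·σ/√n, so n = (zσ/E)².
At 95% confidence, z = 1.960.
n = (1.960 × 61.7 / 19.2)² = 39.67
Round up: n = 40.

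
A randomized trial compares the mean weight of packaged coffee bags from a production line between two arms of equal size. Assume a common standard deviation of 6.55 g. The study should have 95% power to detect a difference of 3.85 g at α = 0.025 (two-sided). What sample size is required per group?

For two equal groups, n per group = 2·((z_{α/2} + z_β)·σ/δ)².
z_{α/2} = 2.241; z_β = 1.645 (power 95%).
n = 2 × (3.886 × 6.55 / 3.85)² = 2 × 43.71 = 87.42
Round up: n = 88 per group.

88 per group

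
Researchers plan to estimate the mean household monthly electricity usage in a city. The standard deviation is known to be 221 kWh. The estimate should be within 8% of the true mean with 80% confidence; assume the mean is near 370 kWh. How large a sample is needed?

For a mean, the margin of error is E = z·σ/√n, so n = (zσ/E)².
At 80% confidence, z = 1.282.
E = 8% of 370 = 29.6 kWh.
n = (1.282 × 221 / 29.6)² = 91.62
Round up: n = 92.

92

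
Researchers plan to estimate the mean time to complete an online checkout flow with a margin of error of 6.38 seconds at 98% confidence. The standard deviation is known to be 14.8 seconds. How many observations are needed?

n = 30

For a mean, the margin of error is E = z·σ/√n, so n = (zσ/E)².
At 98% confidence, z = 2.326.
n = (2.326 × 14.8 / 6.38)² = 29.11
Round up: n = 30.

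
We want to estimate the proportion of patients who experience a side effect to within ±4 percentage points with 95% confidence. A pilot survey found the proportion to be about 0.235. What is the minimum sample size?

432

For a proportion with margin E = 0.04 at 95% confidence, z = 1.960.
n = p̂(1−p̂)(z/E)² = 0.235 × 0.765 × (1.960/0.04)² = 431.64
Round up: n = 432.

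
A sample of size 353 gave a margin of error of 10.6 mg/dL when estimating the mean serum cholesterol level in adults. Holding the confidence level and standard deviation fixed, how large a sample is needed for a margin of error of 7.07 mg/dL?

n = 794

Margin of error scales as 1/√n, so n₂ = n₁·(E₁/E₂)².
n₂ = 353 × (10.6/7.07)² = 353 × 2.248 = 793.54
Round up: n₂ = 794.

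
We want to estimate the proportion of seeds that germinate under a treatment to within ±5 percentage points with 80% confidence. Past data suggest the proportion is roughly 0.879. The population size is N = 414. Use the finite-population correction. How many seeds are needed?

For a proportion with margin E = 0.05 at 80% confidence, z = 1.282.
n = p̂(1−p̂)(z/E)² = 0.879 × 0.121 × (1.282/0.05)² = 69.92 — call this n₀.
Finite-population correction with N = 414: n = n₀ / (1 + (n₀−1)/N) = 69.92 / 1.166 = 59.97
Round up: n = 60.

n = 60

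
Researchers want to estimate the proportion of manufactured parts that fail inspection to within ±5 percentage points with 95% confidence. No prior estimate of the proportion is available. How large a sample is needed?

For a proportion with margin E = 0.05 at 95% confidence, z = 1.960.
With no prior estimate, use p = 0.5, which maximizes p(1−p) at 0.25.
n = 0.25 × (z/E)² = 0.25 × (1.960/0.05)² = 384.16
Round up: n = 385.

385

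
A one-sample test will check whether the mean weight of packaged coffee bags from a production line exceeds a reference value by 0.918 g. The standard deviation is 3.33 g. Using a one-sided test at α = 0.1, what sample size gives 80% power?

For a one-sample z-test, n = ((z_α + z_β)·σ/δ)².
z_α = 1.282 (one-sided α = 0.1); z_β = 0.842 (power 80% → β = 0.2).
n = (2.124 × 3.33 / 0.918)² = 59.36
Round up: n = 60.

60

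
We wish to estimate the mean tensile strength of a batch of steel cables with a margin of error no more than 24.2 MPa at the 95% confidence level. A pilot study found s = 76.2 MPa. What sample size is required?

For a mean, the margin of error is E = z·σ/√n, so n = (zσ/E)².
At 95% confidence, z = 1.960.
n = (1.960 × 76.2 / 24.2)² = 38.09
Round up: n = 39.

39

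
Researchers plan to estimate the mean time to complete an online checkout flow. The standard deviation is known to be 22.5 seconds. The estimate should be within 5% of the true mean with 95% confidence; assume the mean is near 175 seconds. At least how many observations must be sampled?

26

For a mean, the margin of error is E = z·σ/√n, so n = (zσ/E)².
At 95% confidence, z = 1.960.
E = 5% of 175 = 8.75 seconds.
n = (1.960 × 22.5 / 8.75)² = 25.40
Round up: n = 26.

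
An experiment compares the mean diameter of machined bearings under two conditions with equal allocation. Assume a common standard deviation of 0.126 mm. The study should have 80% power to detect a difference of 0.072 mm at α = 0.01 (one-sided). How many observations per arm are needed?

For two equal groups, n per group = 2·((z_α + z_β)·σ/δ)².
z_α = 2.326; z_β = 0.842 (power 80%).
n = 2 × (3.168 × 0.126 / 0.072)² = 2 × 30.74 = 61.48
Round up: n = 62 per group.

62 per group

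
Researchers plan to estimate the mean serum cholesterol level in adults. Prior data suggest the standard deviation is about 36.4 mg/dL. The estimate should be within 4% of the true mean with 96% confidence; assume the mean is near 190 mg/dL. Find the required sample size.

For a mean, the margin of error is E = z·σ/√n, so n = (zσ/E)².
At 96% confidence, z = 2.054.
E = 4% of 190 = 7.6 mg/dL.
n = (2.054 × 36.4 / 7.6)² = 96.78
Round up: n = 97.

97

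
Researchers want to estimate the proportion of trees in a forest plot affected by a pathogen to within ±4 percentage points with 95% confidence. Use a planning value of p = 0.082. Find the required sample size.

n = 181

For a proportion with margin E = 0.04 at 95% confidence, z = 1.960.
n = p̂(1−p̂)(z/E)² = 0.082 × 0.918 × (1.960/0.04)² = 180.74
Round up: n = 181.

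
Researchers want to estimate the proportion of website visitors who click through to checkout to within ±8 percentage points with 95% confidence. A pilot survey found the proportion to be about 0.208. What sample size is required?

99

For a proportion with margin E = 0.08 at 95% confidence, z = 1.960.
n = p̂(1−p̂)(z/E)² = 0.208 × 0.792 × (1.960/0.08)² = 98.88
Round up: n = 99.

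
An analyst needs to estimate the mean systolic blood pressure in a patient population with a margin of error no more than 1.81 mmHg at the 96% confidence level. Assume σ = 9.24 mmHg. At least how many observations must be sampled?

110

For a mean, the margin of error is E = z·σ/√n, so n = (zσ/E)².
At 96% confidence, z = 2.054.
n = (2.054 × 9.24 / 1.81)² = 109.95
Round up: n = 110.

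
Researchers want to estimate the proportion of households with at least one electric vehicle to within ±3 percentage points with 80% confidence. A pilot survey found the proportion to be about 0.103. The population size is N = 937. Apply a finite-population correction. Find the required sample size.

144

For a proportion with margin E = 0.03 at 80% confidence, z = 1.282.
n = p̂(1−p̂)(z/E)² = 0.103 × 0.897 × (1.282/0.03)² = 168.72 — call this n₀.
Finite-population correction with N = 937: n = n₀ / (1 + (n₀−1)/N) = 168.72 / 1.179 = 143.10
Round up: n = 144.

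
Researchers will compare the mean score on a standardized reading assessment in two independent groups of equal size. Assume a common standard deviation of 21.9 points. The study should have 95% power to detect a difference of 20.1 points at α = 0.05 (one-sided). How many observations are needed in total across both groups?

For two equal groups, n per group = 2·((z_α + z_β)·σ/δ)².
z_α = 1.645; z_β = 1.645 (power 95%).
n = 2 × (3.290 × 21.9 / 20.1)² = 2 × 12.85 = 25.70
Round up: n = 26 per group.
Total across both groups: 2 × 26 = 52.

52 total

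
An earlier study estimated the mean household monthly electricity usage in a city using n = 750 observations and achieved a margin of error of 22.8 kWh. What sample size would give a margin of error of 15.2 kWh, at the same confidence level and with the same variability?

1688

Margin of error scales as 1/√n, so n₂ = n₁·(E₁/E₂)².
n₂ = 750 × (22.8/15.2)² = 750 × 2.25 = 1687.50
Round up: n₂ = 1688.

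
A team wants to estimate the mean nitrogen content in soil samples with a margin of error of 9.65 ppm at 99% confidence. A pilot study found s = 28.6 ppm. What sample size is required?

59

For a mean, the margin of error is E = z·σ/√n, so n = (zσ/E)².
At 99% confidence, z = 2.576.
n = (2.576 × 28.6 / 9.65)² = 58.29
Round up: n = 59.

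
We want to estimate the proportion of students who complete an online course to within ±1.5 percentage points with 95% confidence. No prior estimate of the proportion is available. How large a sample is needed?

For a proportion with margin E = 0.015 at 95% confidence, z = 1.960.
With no prior estimate, use p = 0.5, which maximizes p(1−p) at 0.25.
n = 0.25 × (z/E)² = 0.25 × (1.960/0.015)² = 4268.44
Round up: n = 4269.

n = 4269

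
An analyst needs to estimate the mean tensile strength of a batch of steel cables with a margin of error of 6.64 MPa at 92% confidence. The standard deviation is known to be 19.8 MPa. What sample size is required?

For a mean, the margin of error is E = z·σ/√n, so n = (zσ/E)².
At 92% confidence, z = 1.751.
n = (1.751 × 19.8 / 6.64)² = 27.26
Round up: n = 28.

28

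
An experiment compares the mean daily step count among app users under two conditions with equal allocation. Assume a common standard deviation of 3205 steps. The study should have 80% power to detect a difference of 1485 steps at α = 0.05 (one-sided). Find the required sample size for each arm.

58 per group

For two equal groups, n per group = 2·((z_α + z_β)·σ/δ)².
z_α = 1.645; z_β = 0.842 (power 80%).
n = 2 × (2.487 × 3205 / 1485)² = 2 × 28.81 = 57.62
Round up: n = 58 per group.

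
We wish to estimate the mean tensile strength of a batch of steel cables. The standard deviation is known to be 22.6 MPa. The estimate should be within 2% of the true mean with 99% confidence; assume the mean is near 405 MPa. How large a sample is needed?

For a mean, the margin of error is E = z·σ/√n, so n = (zσ/E)².
At 99% confidence, z = 2.576.
E = 2% of 405 = 8.1 MPa.
n = (2.576 × 22.6 / 8.1)² = 51.66
Round up: n = 52.

52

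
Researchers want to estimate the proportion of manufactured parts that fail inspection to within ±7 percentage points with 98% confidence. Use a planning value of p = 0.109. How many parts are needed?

For a proportion with margin E = 0.07 at 98% confidence, z = 2.326.
n = p̂(1−p̂)(z/E)² = 0.109 × 0.891 × (2.326/0.07)² = 107.23
Round up: n = 108.

n = 108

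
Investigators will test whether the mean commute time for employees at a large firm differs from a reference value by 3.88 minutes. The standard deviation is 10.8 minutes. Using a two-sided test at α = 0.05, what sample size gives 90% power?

82

For a one-sample z-test, n = ((z_{α/2} + z_β)·σ/δ)².
z_{α/2} = 1.960 (two-sided α = 0.05); z_β = 1.282 (power 90% → β = 0.1).
n = (3.242 × 10.8 / 3.88)² = 81.43
Round up: n = 82.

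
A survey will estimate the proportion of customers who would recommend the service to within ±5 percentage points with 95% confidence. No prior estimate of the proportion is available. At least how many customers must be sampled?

385

For a proportion with margin E = 0.05 at 95% confidence, z = 1.960.
With no prior estimate, use p = 0.5, which maximizes p(1−p) at 0.25.
n = 0.25 × (z/E)² = 0.25 × (1.960/0.05)² = 384.16
Round up: n = 385.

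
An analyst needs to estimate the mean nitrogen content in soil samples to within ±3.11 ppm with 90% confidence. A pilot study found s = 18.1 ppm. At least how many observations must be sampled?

92

For a mean, the margin of error is E = z·σ/√n, so n = (zσ/E)².
At 90% confidence, z = 1.645.
n = (1.645 × 18.1 / 3.11)² = 91.66
Round up: n = 92.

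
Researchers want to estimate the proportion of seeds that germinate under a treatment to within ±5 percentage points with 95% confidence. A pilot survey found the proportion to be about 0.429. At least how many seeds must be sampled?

For a proportion with margin E = 0.05 at 95% confidence, z = 1.960.
n = p̂(1−p̂)(z/E)² = 0.429 × 0.571 × (1.960/0.05)² = 376.41
Round up: n = 377.

377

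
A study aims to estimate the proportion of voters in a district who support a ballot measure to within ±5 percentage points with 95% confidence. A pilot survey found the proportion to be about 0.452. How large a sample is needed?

For a proportion with margin E = 0.05 at 95% confidence, z = 1.960.
n = p̂(1−p̂)(z/E)² = 0.452 × 0.548 × (1.960/0.05)² = 380.62
Round up: n = 381.

n = 381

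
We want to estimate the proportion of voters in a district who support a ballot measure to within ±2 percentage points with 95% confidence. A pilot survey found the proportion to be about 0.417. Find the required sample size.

2335

For a proportion with margin E = 0.02 at 95% confidence, z = 1.960.
n = p̂(1−p̂)(z/E)² = 0.417 × 0.583 × (1.960/0.02)² = 2334.84
Round up: n = 2335.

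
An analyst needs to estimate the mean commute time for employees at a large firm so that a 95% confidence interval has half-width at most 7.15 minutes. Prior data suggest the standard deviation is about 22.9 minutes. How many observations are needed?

40

For a mean, the margin of error is E = z·σ/√n, so n = (zσ/E)².
At 95% confidence, z = 1.960.
n = (1.960 × 22.9 / 7.15)² = 39.41
Round up: n = 40.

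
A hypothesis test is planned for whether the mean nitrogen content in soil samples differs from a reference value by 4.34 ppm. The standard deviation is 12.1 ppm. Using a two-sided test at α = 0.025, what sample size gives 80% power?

74

For a one-sample z-test, n = ((z_{α/2} + z_β)·σ/δ)².
z_{α/2} = 2.241 (two-sided α = 0.025); z_β = 0.842 (power 80% → β = 0.2).
n = (3.083 × 12.1 / 4.34)² = 73.88
Round up: n = 74.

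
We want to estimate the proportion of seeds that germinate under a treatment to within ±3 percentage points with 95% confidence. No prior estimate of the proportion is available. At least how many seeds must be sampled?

1068

For a proportion with margin E = 0.03 at 95% confidence, z = 1.960.
With no prior estimate, use p = 0.5, which maximizes p(1−p) at 0.25.
n = 0.25 × (z/E)² = 0.25 × (1.960/0.03)² = 1067.11
Round up: n = 1068.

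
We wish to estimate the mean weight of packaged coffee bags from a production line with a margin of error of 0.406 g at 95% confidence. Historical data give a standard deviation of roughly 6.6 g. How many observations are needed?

For a mean, the margin of error is E = z·σ/√n, so n = (zσ/E)².
At 95% confidence, z = 1.960.
n = (1.960 × 6.6 / 0.406)² = 1015.19
Round up: n = 1016.

1016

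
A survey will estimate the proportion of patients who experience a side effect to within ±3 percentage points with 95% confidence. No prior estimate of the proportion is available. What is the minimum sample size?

n = 1068

For a proportion with margin E = 0.03 at 95% confidence, z = 1.960.
With no prior estimate, use p = 0.5, which maximizes p(1−p) at 0.25.
n = 0.25 × (z/E)² = 0.25 × (1.960/0.03)² = 1067.11
Round up: n = 1068.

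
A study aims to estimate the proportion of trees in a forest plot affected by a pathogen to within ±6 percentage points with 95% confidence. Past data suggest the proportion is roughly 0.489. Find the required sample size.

267

For a proportion with margin E = 0.06 at 95% confidence, z = 1.960.
n = p̂(1−p̂)(z/E)² = 0.489 × 0.511 × (1.960/0.06)² = 266.65
Round up: n = 267.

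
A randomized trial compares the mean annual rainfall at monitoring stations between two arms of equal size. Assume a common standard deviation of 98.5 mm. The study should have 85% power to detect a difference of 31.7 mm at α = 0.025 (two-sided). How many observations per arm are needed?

For two equal groups, n per group = 2·((z_{α/2} + z_β)·σ/δ)².
z_{α/2} = 2.241; z_β = 1.036 (power 85%).
n = 2 × (3.277 × 98.5 / 31.7)² = 2 × 103.68 = 207.36
Round up: n = 208 per group.

208 per group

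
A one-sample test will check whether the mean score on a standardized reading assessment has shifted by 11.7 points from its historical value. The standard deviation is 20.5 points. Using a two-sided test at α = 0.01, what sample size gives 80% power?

36

For a one-sample z-test, n = ((z_{α/2} + z_β)·σ/δ)².
z_{α/2} = 2.576 (two-sided α = 0.01); z_β = 0.842 (power 80% → β = 0.2).
n = (3.418 × 20.5 / 11.7)² = 35.87
Round up: n = 36.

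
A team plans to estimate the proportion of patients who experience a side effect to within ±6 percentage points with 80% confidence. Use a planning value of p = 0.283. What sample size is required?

93

For a proportion with margin E = 0.06 at 80% confidence, z = 1.282.
n = p̂(1−p̂)(z/E)² = 0.283 × 0.717 × (1.282/0.06)² = 92.64
Round up: n = 93.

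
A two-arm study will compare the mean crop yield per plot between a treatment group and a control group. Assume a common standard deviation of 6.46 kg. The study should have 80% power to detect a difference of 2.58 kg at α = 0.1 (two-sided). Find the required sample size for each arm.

For two equal groups, n per group = 2·((z_{α/2} + z_β)·σ/δ)².
z_{α/2} = 1.645; z_β = 0.842 (power 80%).
n = 2 × (2.487 × 6.46 / 2.58)² = 2 × 38.78 = 77.56
Round up: n = 78 per group.

78 per group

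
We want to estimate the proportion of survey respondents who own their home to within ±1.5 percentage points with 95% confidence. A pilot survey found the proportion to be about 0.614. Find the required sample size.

For a proportion with margin E = 0.015 at 95% confidence, z = 1.960.
n = p̂(1−p̂)(z/E)² = 0.614 × 0.386 × (1.960/0.015)² = 4046.55
Round up: n = 4047.

n = 4047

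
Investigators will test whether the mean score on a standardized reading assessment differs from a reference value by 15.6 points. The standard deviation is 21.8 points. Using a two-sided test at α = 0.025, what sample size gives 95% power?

30

For a one-sample z-test, n = ((z_{α/2} + z_β)·σ/δ)².
z_{α/2} = 2.241 (two-sided α = 0.025); z_β = 1.645 (power 95% → β = 0.05).
n = (3.886 × 21.8 / 15.6)² = 29.49
Round up: n = 30.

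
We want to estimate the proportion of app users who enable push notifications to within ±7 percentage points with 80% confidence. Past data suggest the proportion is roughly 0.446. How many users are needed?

83

For a proportion with margin E = 0.07 at 80% confidence, z = 1.282.
n = p̂(1−p̂)(z/E)² = 0.446 × 0.554 × (1.282/0.07)² = 82.88
Round up: n = 83.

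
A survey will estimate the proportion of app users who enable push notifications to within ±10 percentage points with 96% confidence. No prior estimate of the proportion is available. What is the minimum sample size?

For a proportion with margin E = 0.1 at 96% confidence, z = 2.054.
With no prior estimate, use p = 0.5, which maximizes p(1−p) at 0.25.
n = 0.25 × (z/E)² = 0.25 × (2.054/0.1)² = 105.47
Round up: n = 106.

n = 106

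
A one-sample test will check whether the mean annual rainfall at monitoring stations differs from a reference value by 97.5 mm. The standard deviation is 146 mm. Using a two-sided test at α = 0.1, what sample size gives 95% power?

25

For a one-sample z-test, n = ((z_{α/2} + z_β)·σ/δ)².
z_{α/2} = 1.645 (two-sided α = 0.1); z_β = 1.645 (power 95% → β = 0.05).
n = (3.290 × 146 / 97.5)² = 24.27
Round up: n = 25.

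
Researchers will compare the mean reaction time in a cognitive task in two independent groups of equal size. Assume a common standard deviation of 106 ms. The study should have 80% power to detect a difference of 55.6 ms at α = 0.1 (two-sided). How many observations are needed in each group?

45 per group

For two equal groups, n per group = 2·((z_{α/2} + z_β)·σ/δ)².
z_{α/2} = 1.645; z_β = 0.842 (power 80%).
n = 2 × (2.487 × 106 / 55.6)² = 2 × 22.48 = 44.96
Round up: n = 45 per group.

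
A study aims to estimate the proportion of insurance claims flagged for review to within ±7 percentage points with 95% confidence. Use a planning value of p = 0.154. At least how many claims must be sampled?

n = 103

For a proportion with margin E = 0.07 at 95% confidence, z = 1.960.
n = p̂(1−p̂)(z/E)² = 0.154 × 0.846 × (1.960/0.07)² = 102.14
Round up: n = 103.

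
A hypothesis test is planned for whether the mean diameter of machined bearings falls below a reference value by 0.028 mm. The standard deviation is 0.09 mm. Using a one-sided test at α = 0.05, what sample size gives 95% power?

For a one-sample z-test, n = ((z_α + z_β)·σ/δ)².
z_α = 1.645 (one-sided α = 0.05); z_β = 1.645 (power 95% → β = 0.05).
n = (3.290 × 0.09 / 0.028)² = 111.83
Round up: n = 112.

112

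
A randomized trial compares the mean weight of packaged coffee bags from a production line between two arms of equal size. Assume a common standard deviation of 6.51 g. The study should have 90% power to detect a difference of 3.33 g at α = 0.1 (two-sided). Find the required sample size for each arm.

For two equal groups, n per group = 2·((z_{α/2} + z_β)·σ/δ)².
z_{α/2} = 1.645; z_β = 1.282 (power 90%).
n = 2 × (2.927 × 6.51 / 3.33)² = 2 × 32.74 = 65.48
Round up: n = 66 per group.

66 per group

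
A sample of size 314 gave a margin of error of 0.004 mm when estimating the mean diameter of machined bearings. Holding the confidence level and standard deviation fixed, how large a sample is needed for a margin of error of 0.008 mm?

Margin of error scales as 1/√n, so n₂ = n₁·(E₁/E₂)².
n₂ = 314 × (0.004/0.008)² = 314 × 0.25 = 78.50
Round up: n₂ = 79.

79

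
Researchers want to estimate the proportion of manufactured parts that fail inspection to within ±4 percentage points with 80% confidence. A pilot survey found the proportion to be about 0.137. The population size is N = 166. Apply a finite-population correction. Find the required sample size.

For a proportion with margin E = 0.04 at 80% confidence, z = 1.282.
n = p̂(1−p̂)(z/E)² = 0.137 × 0.863 × (1.282/0.04)² = 121.45 — call this n₀.
Finite-population correction with N = 166: n = n₀ / (1 + (n₀−1)/N) = 121.45 / 1.726 = 70.37
Round up: n = 71.

n = 71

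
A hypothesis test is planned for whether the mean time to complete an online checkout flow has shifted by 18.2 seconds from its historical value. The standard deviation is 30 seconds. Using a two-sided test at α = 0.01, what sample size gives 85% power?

For a one-sample z-test, n = ((z_{α/2} + z_β)·σ/δ)².
z_{α/2} = 2.576 (two-sided α = 0.01); z_β = 1.036 (power 85% → β = 0.15).
n = (3.612 × 30 / 18.2)² = 35.45
Round up: n = 36.

36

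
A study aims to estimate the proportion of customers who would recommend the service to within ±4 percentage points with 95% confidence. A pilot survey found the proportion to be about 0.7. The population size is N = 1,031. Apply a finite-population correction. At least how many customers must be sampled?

For a proportion with margin E = 0.04 at 95% confidence, z = 1.960.
n = p̂(1−p̂)(z/E)² = 0.7 × 0.3 × (1.960/0.04)² = 504.21 — call this n₀.
Finite-population correction with N = 1,031: n = n₀ / (1 + (n₀−1)/N) = 504.21 / 1.488 = 338.85
Round up: n = 339.

339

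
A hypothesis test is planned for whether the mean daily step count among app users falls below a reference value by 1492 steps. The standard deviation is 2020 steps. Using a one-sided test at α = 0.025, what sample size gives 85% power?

For a one-sample z-test, n = ((z_α + z_β)·σ/δ)².
z_α = 1.960 (one-sided α = 0.025); z_β = 1.036 (power 85% → β = 0.15).
n = (2.996 × 2020 / 1492)² = 16.45
Round up: n = 17.

17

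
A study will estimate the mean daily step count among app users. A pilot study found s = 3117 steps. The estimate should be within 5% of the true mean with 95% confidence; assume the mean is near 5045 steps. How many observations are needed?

587

For a mean, the margin of error is E = z·σ/√n, so n = (zσ/E)².
At 95% confidence, z = 1.960.
E = 5% of 5045 = 252.2 steps.
n = (1.960 × 3117 / 252.2)² = 586.57
Round up: n = 587.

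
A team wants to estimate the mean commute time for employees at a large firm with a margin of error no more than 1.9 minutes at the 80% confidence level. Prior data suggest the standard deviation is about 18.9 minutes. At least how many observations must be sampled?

163

For a mean, the margin of error is E = z·σ/√n, so n = (zσ/E)².
At 80% confidence, z = 1.282.
n = (1.282 × 18.9 / 1.9)² = 162.63
Round up: n = 163.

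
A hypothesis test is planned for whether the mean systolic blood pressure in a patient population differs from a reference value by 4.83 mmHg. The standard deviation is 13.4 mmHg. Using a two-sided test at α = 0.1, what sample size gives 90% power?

66

For a one-sample z-test, n = ((z_{α/2} + z_β)·σ/δ)².
z_{α/2} = 1.645 (two-sided α = 0.1); z_β = 1.282 (power 90% → β = 0.1).
n = (2.927 × 13.4 / 4.83)² = 65.94
Round up: n = 66.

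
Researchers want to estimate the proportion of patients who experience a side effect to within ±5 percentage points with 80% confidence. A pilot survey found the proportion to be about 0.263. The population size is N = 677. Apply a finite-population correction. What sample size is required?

108

For a proportion with margin E = 0.05 at 80% confidence, z = 1.282.
n = p̂(1−p̂)(z/E)² = 0.263 × 0.737 × (1.282/0.05)² = 127.43 — call this n₀.
Finite-population correction with N = 677: n = n₀ / (1 + (n₀−1)/N) = 127.43 / 1.187 = 107.35
Round up: n = 108.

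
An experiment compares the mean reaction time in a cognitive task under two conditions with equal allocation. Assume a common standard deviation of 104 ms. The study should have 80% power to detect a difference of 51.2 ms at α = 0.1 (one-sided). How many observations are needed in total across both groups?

For two equal groups, n per group = 2·((z_α + z_β)·σ/δ)².
z_α = 1.282; z_β = 0.842 (power 80%).
n = 2 × (2.124 × 104 / 51.2)² = 2 × 18.61 = 37.22
Round up: n = 38 per group.
Total across both groups: 2 × 38 = 76.

76 total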